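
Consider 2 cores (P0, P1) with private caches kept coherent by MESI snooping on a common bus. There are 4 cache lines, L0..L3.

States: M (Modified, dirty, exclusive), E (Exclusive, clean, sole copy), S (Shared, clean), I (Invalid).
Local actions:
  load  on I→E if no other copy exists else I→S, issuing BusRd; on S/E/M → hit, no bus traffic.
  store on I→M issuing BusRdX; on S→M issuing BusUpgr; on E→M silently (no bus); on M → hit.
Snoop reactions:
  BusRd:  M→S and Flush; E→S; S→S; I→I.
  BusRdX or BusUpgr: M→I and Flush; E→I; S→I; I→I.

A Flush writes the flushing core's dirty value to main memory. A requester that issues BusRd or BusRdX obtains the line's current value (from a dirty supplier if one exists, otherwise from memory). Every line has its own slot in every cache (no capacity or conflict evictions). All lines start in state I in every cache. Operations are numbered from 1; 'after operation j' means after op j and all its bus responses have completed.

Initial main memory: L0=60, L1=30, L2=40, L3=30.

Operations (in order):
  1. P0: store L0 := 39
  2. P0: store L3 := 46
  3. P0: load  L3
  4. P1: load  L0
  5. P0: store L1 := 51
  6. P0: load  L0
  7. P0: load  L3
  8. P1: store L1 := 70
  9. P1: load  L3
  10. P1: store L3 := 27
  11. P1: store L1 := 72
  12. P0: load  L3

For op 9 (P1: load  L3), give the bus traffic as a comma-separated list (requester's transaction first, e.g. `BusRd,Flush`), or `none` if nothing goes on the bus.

bus = BusRd,Flush

step 1: P0: store L0 := 39  ⟶  MI  (L0)  txn=BusRdX  M[L0]=60
step 2: P0: store L3 := 46  ⟶  MI  (L3)  txn=BusRdX  M[L3]=30
step 3: P0: load  L3  ⟶  MI  (L3)  txn=∅  M[L3]=30
step 4: P1: load  L0  ⟶  SS  (L0)  txn=BusRd+Flush  M[L0]=39
step 5: P0: store L1 := 51  ⟶  MI  (L1)  txn=BusRdX  M[L1]=30
step 6: P0: load  L0  ⟶  SS  (L0)  txn=∅  M[L0]=39
step 7: P0: load  L3  ⟶  MI  (L3)  txn=∅  M[L3]=30
step 8: P1: store L1 := 70  ⟶  IM  (L1)  txn=BusRdX+Flush  M[L1]=51
step 9: P1: load  L3  ⟶  SS  (L3)  txn=BusRd+Flush  M[L3]=46
step 10: P1: store L3 := 27  ⟶  IM  (L3)  txn=BusUpgr  M[L3]=46
step 11: P1: store L1 := 72  ⟶  IM  (L1)  txn=∅  M[L1]=51
step 12: P0: load  L3  ⟶  SS  (L3)  txn=BusRd+Flush  M[L3]=27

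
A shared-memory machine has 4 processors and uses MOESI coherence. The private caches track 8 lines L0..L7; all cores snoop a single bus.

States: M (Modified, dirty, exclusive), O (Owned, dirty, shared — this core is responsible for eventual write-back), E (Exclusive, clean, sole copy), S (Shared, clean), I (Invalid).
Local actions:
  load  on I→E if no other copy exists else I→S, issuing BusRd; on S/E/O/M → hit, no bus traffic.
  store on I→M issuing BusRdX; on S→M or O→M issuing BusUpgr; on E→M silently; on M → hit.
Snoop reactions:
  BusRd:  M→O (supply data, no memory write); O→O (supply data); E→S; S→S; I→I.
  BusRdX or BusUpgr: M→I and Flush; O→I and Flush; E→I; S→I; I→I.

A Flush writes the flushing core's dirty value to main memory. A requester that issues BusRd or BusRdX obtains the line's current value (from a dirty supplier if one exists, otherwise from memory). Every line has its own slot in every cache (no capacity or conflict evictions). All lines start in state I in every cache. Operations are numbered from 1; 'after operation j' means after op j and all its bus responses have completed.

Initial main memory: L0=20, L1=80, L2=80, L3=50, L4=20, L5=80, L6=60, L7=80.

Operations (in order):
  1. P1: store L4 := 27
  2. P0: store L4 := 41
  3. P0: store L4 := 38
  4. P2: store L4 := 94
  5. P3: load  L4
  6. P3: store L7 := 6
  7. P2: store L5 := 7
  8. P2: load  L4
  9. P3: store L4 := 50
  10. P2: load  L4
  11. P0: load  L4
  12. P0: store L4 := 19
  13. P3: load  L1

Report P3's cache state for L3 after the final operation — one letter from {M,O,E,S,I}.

  op1 P1: store L4 := 27 → I/M/I/I on L4; bus BusRdX; mem=20
  op2 P0: store L4 := 41 → M/I/I/I on L4; bus BusRdX Flush; mem=27
  op3 P0: store L4 := 38 → M/I/I/I on L4; bus (none); mem=27
  op4 P2: store L4 := 94 → I/I/M/I on L4; bus BusRdX Flush; mem=38
  op5 P3: load  L4 → I/I/O/S on L4; bus BusRd; mem=38
  op6 P3: store L7 := 6 → I/I/I/M on L7; bus BusRdX; mem=80
  op7 P2: store L5 := 7 → I/I/M/I on L5; bus BusRdX; mem=80
  op8 P2: load  L4 → I/I/O/S on L4; bus (none); mem=38
  op9 P3: store L4 := 50 → I/I/I/M on L4; bus BusUpgr Flush; mem=94
  op10 P2: load  L4 → I/I/S/O on L4; bus BusRd; mem=94
  op11 P0: load  L4 → S/I/S/O on L4; bus BusRd; mem=94
  op12 P0: store L4 := 19 → M/I/I/I on L4; bus BusUpgr Flush; mem=50
  op13 P3: load  L1 → I/I/I/E on L1; bus BusRd; mem=80

state = I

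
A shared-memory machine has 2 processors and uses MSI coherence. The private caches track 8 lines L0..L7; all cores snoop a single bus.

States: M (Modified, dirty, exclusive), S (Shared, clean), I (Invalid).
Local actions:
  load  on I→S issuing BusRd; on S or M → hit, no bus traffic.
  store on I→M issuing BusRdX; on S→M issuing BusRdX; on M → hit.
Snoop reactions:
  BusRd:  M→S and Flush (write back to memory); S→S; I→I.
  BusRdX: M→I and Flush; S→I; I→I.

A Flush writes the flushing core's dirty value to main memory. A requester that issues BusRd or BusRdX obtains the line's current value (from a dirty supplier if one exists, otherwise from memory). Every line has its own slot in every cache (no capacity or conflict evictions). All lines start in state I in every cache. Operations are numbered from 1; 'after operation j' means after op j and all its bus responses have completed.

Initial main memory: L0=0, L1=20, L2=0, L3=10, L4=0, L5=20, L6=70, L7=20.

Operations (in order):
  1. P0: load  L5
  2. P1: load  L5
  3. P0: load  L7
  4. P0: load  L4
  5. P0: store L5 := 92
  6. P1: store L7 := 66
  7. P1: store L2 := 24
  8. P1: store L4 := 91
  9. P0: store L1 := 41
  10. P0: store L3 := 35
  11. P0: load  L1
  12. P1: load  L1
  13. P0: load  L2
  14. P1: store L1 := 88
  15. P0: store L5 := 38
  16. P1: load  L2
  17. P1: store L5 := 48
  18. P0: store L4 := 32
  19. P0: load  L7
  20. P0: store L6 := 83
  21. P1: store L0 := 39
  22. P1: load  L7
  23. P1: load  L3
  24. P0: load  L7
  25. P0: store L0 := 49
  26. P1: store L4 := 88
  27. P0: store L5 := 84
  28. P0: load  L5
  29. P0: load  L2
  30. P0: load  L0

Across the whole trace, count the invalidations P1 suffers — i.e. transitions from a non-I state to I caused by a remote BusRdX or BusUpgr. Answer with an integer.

invalidations = 4

1. P0: load  L5  bus=[BusRd]  L5: P0=S P1=I  mem[L5]=20
2. P1: load  L5  bus=[BusRd]  L5: P0=S P1=S  mem[L5]=20
3. P0: load  L7  bus=[BusRd]  L7: P0=S P1=I  mem[L7]=20
4. P0: load  L4  bus=[BusRd]  L4: P0=S P1=I  mem[L4]=0
5. P0: store L5 := 92  bus=[BusRdX]  L5: P0=M P1=I  mem[L5]=20
6. P1: store L7 := 66  bus=[BusRdX]  L7: P0=I P1=M  mem[L7]=20
7. P1: store L2 := 24  bus=[BusRdX]  L2: P0=I P1=M  mem[L2]=0
8. P1: store L4 := 91  bus=[BusRdX]  L4: P0=I P1=M  mem[L4]=0
9. P0: store L1 := 41  bus=[BusRdX]  L1: P0=M P1=I  mem[L1]=20
10. P0: store L3 := 35  bus=[BusRdX]  L3: P0=M P1=I  mem[L3]=10
11. P0: load  L1  bus=[-]  L1: P0=M P1=I  mem[L1]=20
12. P1: load  L1  bus=[BusRd,Flush]  L1: P0=S P1=S  mem[L1]=41
13. P0: load  L2  bus=[BusRd,Flush]  L2: P0=S P1=S  mem[L2]=24
14. P1: store L1 := 88  bus=[BusRdX]  L1: P0=I P1=M  mem[L1]=41
15. P0: store L5 := 38  bus=[-]  L5: P0=M P1=I  mem[L5]=20
16. P1: load  L2  bus=[-]  L2: P0=S P1=S  mem[L2]=24
17. P1: store L5 := 48  bus=[BusRdX,Flush]  L5: P0=I P1=M  mem[L5]=38
18. P0: store L4 := 32  bus=[BusRdX,Flush]  L4: P0=M P1=I  mem[L4]=91
19. P0: load  L7  bus=[BusRd,Flush]  L7: P0=S P1=S  mem[L7]=66
20. P0: store L6 := 83  bus=[BusRdX]  L6: P0=M P1=I  mem[L6]=70
21. P1: store L0 := 39  bus=[BusRdX]  L0: P0=I P1=M  mem[L0]=0
22. P1: load  L7  bus=[-]  L7: P0=S P1=S  mem[L7]=66
23. P1: load  L3  bus=[BusRd,Flush]  L3: P0=S P1=S  mem[L3]=35
24. P0: load  L7  bus=[-]  L7: P0=S P1=S  mem[L7]=66
25. P0: store L0 := 49  bus=[BusRdX,Flush]  L0: P0=M P1=I  mem[L0]=39
26. P1: store L4 := 88  bus=[BusRdX,Flush]  L4: P0=I P1=M  mem[L4]=32
27. P0: store L5 := 84  bus=[BusRdX,Flush]  L5: P0=M P1=I  mem[L5]=48
28. P0: load  L5  bus=[-]  L5: P0=M P1=I  mem[L5]=48
29. P0: load  L2  bus=[-]  L2: P0=S P1=S  mem[L2]=24
30. P0: load  L0  bus=[-]  L0: P0=M P1=I  mem[L0]=39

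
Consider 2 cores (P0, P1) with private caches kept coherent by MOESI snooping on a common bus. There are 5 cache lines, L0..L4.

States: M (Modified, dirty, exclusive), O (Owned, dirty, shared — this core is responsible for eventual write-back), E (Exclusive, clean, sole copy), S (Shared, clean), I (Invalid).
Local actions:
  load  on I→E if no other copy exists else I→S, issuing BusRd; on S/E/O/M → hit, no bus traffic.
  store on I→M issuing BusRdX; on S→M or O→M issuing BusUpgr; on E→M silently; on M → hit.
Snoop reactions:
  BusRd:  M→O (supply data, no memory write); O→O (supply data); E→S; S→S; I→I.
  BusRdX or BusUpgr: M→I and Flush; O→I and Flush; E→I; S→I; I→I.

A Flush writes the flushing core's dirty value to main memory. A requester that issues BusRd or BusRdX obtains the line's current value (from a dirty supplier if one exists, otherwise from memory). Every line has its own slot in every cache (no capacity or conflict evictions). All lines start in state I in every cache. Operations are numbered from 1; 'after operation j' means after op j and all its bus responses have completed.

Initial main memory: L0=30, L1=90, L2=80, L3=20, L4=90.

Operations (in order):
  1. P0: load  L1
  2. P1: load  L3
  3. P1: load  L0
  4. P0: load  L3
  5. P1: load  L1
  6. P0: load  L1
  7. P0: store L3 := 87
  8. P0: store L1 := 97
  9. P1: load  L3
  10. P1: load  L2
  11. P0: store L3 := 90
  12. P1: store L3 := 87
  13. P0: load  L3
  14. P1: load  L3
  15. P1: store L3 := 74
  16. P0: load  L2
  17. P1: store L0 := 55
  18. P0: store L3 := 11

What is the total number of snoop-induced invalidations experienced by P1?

step 1: P0: load  L1  ⟶  EI  (L1)  txn=BusRd  M[L1]=90
step 2: P1: load  L3  ⟶  IE  (L3)  txn=BusRd  M[L3]=20
step 3: P1: load  L0  ⟶  IE  (L0)  txn=BusRd  M[L0]=30
step 4: P0: load  L3  ⟶  SS  (L3)  txn=BusRd  M[L3]=20
step 5: P1: load  L1  ⟶  SS  (L1)  txn=BusRd  M[L1]=90
step 6: P0: load  L1  ⟶  SS  (L1)  txn=∅  M[L1]=90
step 7: P0: store L3 := 87  ⟶  MI  (L3)  txn=BusUpgr  M[L3]=20
step 8: P0: store L1 := 97  ⟶  MI  (L1)  txn=BusUpgr  M[L1]=90
step 9: P1: load  L3  ⟶  OS  (L3)  txn=BusRd  M[L3]=20
step 10: P1: load  L2  ⟶  IE  (L2)  txn=BusRd  M[L2]=80
step 11: P0: store L3 := 90  ⟶  MI  (L3)  txn=BusUpgr  M[L3]=20
step 12: P1: store L3 := 87  ⟶  IM  (L3)  txn=BusRdX+Flush  M[L3]=90
step 13: P0: load  L3  ⟶  SO  (L3)  txn=BusRd  M[L3]=90
step 14: P1: load  L3  ⟶  SO  (L3)  txn=∅  M[L3]=90
step 15: P1: store L3 := 74  ⟶  IM  (L3)  txn=BusUpgr  M[L3]=90
step 16: P0: load  L2  ⟶  SS  (L2)  txn=BusRd  M[L2]=80
step 17: P1: store L0 := 55  ⟶  IM  (L0)  txn=∅  M[L0]=30
step 18: P0: store L3 := 11  ⟶  MI  (L3)  txn=BusRdX+Flush  M[L3]=74

invalidations = 4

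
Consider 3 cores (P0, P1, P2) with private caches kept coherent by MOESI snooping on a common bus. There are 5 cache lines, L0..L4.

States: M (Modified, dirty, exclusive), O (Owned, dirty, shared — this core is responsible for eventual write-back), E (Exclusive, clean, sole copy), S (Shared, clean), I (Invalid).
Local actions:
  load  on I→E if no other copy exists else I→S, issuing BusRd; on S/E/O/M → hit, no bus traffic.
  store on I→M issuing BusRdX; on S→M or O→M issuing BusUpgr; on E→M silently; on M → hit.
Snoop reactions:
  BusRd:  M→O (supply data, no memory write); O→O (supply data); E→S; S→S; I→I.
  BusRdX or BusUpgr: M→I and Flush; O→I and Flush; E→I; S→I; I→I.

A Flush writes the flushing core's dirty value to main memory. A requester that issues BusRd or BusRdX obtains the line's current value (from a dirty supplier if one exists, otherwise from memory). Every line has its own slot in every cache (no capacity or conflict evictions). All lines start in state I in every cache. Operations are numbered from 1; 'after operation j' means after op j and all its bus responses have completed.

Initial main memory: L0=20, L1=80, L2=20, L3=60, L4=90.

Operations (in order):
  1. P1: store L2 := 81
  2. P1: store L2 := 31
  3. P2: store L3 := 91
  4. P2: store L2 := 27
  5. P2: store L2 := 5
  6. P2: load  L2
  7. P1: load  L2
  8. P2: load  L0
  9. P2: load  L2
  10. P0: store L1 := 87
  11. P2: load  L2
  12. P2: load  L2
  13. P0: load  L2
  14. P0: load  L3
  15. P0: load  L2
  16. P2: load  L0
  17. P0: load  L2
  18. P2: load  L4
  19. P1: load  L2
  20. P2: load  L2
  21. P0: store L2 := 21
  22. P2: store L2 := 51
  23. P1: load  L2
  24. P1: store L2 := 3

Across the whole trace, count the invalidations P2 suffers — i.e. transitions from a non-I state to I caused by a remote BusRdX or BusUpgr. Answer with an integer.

step 1: P1: store L2 := 81  ⟶  IMI  (L2)  txn=BusRdX  M[L2]=20
step 2: P1: store L2 := 31  ⟶  IMI  (L2)  txn=∅  M[L2]=20
step 3: P2: store L3 := 91  ⟶  IIM  (L3)  txn=BusRdX  M[L3]=60
step 4: P2: store L2 := 27  ⟶  IIM  (L2)  txn=BusRdX+Flush  M[L2]=31
step 5: P2: store L2 := 5  ⟶  IIM  (L2)  txn=∅  M[L2]=31
step 6: P2: load  L2  ⟶  IIM  (L2)  txn=∅  M[L2]=31
step 7: P1: load  L2  ⟶  ISO  (L2)  txn=BusRd  M[L2]=31
step 8: P2: load  L0  ⟶  IIE  (L0)  txn=BusRd  M[L0]=20
step 9: P2: load  L2  ⟶  ISO  (L2)  txn=∅  M[L2]=31
step 10: P0: store L1 := 87  ⟶  MII  (L1)  txn=BusRdX  M[L1]=80
step 11: P2: load  L2  ⟶  ISO  (L2)  txn=∅  M[L2]=31
step 12: P2: load  L2  ⟶  ISO  (L2)  txn=∅  M[L2]=31
step 13: P0: load  L2  ⟶  SSO  (L2)  txn=BusRd  M[L2]=31
step 14: P0: load  L3  ⟶  SIO  (L3)  txn=BusRd  M[L3]=60
step 15: P0: load  L2  ⟶  SSO  (L2)  txn=∅  M[L2]=31
step 16: P2: load  L0  ⟶  IIE  (L0)  txn=∅  M[L0]=20
step 17: P0: load  L2  ⟶  SSO  (L2)  txn=∅  M[L2]=31
step 18: P2: load  L4  ⟶  IIE  (L4)  txn=BusRd  M[L4]=90
step 19: P1: load  L2  ⟶  SSO  (L2)  txn=∅  M[L2]=31
step 20: P2: load  L2  ⟶  SSO  (L2)  txn=∅  M[L2]=31
step 21: P0: store L2 := 21  ⟶  MII  (L2)  txn=BusUpgr+Flush  M[L2]=5
step 22: P2: store L2 := 51  ⟶  IIM  (L2)  txn=BusRdX+Flush  M[L2]=21
step 23: P1: load  L2  ⟶  ISO  (L2)  txn=BusRd  M[L2]=21
step 24: P1: store L2 := 3  ⟶  IMI  (L2)  txn=BusUpgr+Flush  M[L2]=51

invalidations = 2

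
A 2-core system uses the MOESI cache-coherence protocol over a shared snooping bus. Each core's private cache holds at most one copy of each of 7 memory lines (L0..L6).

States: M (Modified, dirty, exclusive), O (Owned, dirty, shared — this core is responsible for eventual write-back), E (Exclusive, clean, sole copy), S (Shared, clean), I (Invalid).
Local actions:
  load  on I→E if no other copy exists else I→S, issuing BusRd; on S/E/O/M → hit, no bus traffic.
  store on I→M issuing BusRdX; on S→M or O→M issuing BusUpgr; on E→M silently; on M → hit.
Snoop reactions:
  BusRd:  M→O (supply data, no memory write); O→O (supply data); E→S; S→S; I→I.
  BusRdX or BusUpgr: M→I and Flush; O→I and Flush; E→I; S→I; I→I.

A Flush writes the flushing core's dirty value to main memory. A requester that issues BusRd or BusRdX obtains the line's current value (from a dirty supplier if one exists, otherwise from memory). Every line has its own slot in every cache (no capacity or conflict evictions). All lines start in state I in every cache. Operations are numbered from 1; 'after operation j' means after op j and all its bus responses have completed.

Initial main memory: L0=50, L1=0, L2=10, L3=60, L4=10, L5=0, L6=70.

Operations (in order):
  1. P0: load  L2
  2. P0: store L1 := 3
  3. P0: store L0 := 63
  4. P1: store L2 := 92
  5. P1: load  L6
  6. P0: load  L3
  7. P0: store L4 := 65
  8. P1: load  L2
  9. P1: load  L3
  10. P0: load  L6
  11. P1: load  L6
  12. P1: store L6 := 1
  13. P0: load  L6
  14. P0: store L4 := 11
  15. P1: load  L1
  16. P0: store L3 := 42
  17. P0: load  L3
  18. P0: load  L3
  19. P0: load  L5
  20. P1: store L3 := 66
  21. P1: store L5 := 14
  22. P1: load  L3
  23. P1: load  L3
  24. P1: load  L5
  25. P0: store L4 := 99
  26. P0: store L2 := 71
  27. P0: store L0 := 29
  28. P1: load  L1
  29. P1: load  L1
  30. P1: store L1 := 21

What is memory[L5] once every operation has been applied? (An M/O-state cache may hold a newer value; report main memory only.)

1. P0: load  L2  bus=[BusRd]  L2: P0=E P1=I  mem[L2]=10
2. P0: store L1 := 3  bus=[BusRdX]  L1: P0=M P1=I  mem[L1]=0
3. P0: store L0 := 63  bus=[BusRdX]  L0: P0=M P1=I  mem[L0]=50
4. P1: store L2 := 92  bus=[BusRdX]  L2: P0=I P1=M  mem[L2]=10
5. P1: load  L6  bus=[BusRd]  L6: P0=I P1=E  mem[L6]=70
6. P0: load  L3  bus=[BusRd]  L3: P0=E P1=I  mem[L3]=60
7. P0: store L4 := 65  bus=[BusRdX]  L4: P0=M P1=I  mem[L4]=10
8. P1: load  L2  bus=[-]  L2: P0=I P1=M  mem[L2]=10
9. P1: load  L3  bus=[BusRd]  L3: P0=S P1=S  mem[L3]=60
10. P0: load  L6  bus=[BusRd]  L6: P0=S P1=S  mem[L6]=70
11. P1: load  L6  bus=[-]  L6: P0=S P1=S  mem[L6]=70
12. P1: store L6 := 1  bus=[BusUpgr]  L6: P0=I P1=M  mem[L6]=70
13. P0: load  L6  bus=[BusRd]  L6: P0=S P1=O  mem[L6]=70
14. P0: store L4 := 11  bus=[-]  L4: P0=M P1=I  mem[L4]=10
15. P1: load  L1  bus=[BusRd]  L1: P0=O P1=S  mem[L1]=0
16. P0: store L3 := 42  bus=[BusUpgr]  L3: P0=M P1=I  mem[L3]=60
17. P0: load  L3  bus=[-]  L3: P0=M P1=I  mem[L3]=60
18. P0: load  L3  bus=[-]  L3: P0=M P1=I  mem[L3]=60
19. P0: load  L5  bus=[BusRd]  L5: P0=E P1=I  mem[L5]=0
20. P1: store L3 := 66  bus=[BusRdX,Flush]  L3: P0=I P1=M  mem[L3]=42
21. P1: store L5 := 14  bus=[BusRdX]  L5: P0=I P1=M  mem[L5]=0
22. P1: load  L3  bus=[-]  L3: P0=I P1=M  mem[L3]=42
23. P1: load  L3  bus=[-]  L3: P0=I P1=M  mem[L3]=42
24. P1: load  L5  bus=[-]  L5: P0=I P1=M  mem[L5]=0
25. P0: store L4 := 99  bus=[-]  L4: P0=M P1=I  mem[L4]=10
26. P0: store L2 := 71  bus=[BusRdX,Flush]  L2: P0=M P1=I  mem[L2]=92
27. P0: store L0 := 29  bus=[-]  L0: P0=M P1=I  mem[L0]=50
28. P1: load  L1  bus=[-]  L1: P0=O P1=S  mem[L1]=0
29. P1: load  L1  bus=[-]  L1: P0=O P1=S  mem[L1]=0
30. P1: store L1 := 21  bus=[BusUpgr,Flush]  L1: P0=I P1=M  mem[L1]=3

memory[L5] = 0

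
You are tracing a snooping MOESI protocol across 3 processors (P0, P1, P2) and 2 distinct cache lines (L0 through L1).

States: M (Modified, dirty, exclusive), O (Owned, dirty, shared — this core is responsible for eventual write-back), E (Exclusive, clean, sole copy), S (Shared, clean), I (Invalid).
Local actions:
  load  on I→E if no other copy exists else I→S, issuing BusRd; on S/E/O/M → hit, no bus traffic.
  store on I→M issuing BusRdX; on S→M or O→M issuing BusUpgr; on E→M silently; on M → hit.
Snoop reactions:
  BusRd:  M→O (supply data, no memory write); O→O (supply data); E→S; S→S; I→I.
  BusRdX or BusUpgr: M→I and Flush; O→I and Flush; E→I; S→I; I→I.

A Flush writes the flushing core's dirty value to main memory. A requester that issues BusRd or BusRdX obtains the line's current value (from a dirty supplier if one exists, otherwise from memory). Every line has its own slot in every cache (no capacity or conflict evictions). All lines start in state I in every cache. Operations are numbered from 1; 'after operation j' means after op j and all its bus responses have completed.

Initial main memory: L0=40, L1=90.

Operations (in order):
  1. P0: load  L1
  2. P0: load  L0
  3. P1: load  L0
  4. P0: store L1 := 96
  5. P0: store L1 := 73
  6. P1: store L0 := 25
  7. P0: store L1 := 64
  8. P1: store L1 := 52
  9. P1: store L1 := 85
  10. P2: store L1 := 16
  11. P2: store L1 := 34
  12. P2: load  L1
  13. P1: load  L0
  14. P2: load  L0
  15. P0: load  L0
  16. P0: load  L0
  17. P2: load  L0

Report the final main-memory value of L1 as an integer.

memory[L1] = 85

  op1 P0: load  L1 → E/I/I on L1; bus BusRd; mem=90
  op2 P0: load  L0 → E/I/I on L0; bus BusRd; mem=40
  op3 P1: load  L0 → S/S/I on L0; bus BusRd; mem=40
  op4 P0: store L1 := 96 → M/I/I on L1; bus (none); mem=90
  op5 P0: store L1 := 73 → M/I/I on L1; bus (none); mem=90
  op6 P1: store L0 := 25 → I/M/I on L0; bus BusUpgr; mem=40
  op7 P0: store L1 := 64 → M/I/I on L1; bus (none); mem=90
  op8 P1: store L1 := 52 → I/M/I on L1; bus BusRdX Flush; mem=64
  op9 P1: store L1 := 85 → I/M/I on L1; bus (none); mem=64
  op10 P2: store L1 := 16 → I/I/M on L1; bus BusRdX Flush; mem=85
  op11 P2: store L1 := 34 → I/I/M on L1; bus (none); mem=85
  op12 P2: load  L1 → I/I/M on L1; bus (none); mem=85
  op13 P1: load  L0 → I/M/I on L0; bus (none); mem=40
  op14 P2: load  L0 → I/O/S on L0; bus BusRd; mem=40
  op15 P0: load  L0 → S/O/S on L0; bus BusRd; mem=40
  op16 P0: load  L0 → S/O/S on L0; bus (none); mem=40
  op17 P2: load  L0 → S/O/S on L0; bus (none); mem=40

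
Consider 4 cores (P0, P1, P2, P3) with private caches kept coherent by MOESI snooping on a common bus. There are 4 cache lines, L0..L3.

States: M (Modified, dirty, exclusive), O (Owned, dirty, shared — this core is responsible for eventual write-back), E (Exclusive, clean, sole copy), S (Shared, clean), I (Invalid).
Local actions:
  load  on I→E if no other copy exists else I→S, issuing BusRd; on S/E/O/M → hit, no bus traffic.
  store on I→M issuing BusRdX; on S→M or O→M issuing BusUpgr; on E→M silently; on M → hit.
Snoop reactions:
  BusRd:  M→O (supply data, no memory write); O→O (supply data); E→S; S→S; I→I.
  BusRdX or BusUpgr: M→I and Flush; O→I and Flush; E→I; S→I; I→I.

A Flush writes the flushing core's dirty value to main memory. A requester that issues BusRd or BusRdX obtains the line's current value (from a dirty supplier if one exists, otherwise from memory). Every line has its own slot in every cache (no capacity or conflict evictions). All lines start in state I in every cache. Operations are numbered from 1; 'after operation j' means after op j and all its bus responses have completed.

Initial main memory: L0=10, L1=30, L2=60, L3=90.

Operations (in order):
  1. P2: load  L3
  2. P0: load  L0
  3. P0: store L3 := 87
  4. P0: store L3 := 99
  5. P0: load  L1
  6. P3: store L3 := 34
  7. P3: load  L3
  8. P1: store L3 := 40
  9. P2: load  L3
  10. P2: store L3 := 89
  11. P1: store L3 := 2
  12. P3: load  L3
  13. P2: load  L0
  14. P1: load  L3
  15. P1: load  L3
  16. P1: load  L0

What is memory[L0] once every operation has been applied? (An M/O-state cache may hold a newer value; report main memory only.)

1. P2: load  L3  bus=[BusRd]  L3: P0=I P1=I P2=E P3=I  mem[L3]=90
2. P0: load  L0  bus=[BusRd]  L0: P0=E P1=I P2=I P3=I  mem[L0]=10
3. P0: store L3 := 87  bus=[BusRdX]  L3: P0=M P1=I P2=I P3=I  mem[L3]=90
4. P0: store L3 := 99  bus=[-]  L3: P0=M P1=I P2=I P3=I  mem[L3]=90
5. P0: load  L1  bus=[BusRd]  L1: P0=E P1=I P2=I P3=I  mem[L1]=30
6. P3: store L3 := 34  bus=[BusRdX,Flush]  L3: P0=I P1=I P2=I P3=M  mem[L3]=99
7. P3: load  L3  bus=[-]  L3: P0=I P1=I P2=I P3=M  mem[L3]=99
8. P1: store L3 := 40  bus=[BusRdX,Flush]  L3: P0=I P1=M P2=I P3=I  mem[L3]=34
9. P2: load  L3  bus=[BusRd]  L3: P0=I P1=O P2=S P3=I  mem[L3]=34
10. P2: store L3 := 89  bus=[BusUpgr,Flush]  L3: P0=I P1=I P2=M P3=I  mem[L3]=40
11. P1: store L3 := 2  bus=[BusRdX,Flush]  L3: P0=I P1=M P2=I P3=I  mem[L3]=89
12. P3: load  L3  bus=[BusRd]  L3: P0=I P1=O P2=I P3=S  mem[L3]=89
13. P2: load  L0  bus=[BusRd]  L0: P0=S P1=I P2=S P3=I  mem[L0]=10
14. P1: load  L3  bus=[-]  L3: P0=I P1=O P2=I P3=S  mem[L3]=89
15. P1: load  L3  bus=[-]  L3: P0=I P1=O P2=I P3=S  mem[L3]=89
16. P1: load  L0  bus=[BusRd]  L0: P0=S P1=S P2=S P3=I  mem[L0]=10

memory[L0] = 10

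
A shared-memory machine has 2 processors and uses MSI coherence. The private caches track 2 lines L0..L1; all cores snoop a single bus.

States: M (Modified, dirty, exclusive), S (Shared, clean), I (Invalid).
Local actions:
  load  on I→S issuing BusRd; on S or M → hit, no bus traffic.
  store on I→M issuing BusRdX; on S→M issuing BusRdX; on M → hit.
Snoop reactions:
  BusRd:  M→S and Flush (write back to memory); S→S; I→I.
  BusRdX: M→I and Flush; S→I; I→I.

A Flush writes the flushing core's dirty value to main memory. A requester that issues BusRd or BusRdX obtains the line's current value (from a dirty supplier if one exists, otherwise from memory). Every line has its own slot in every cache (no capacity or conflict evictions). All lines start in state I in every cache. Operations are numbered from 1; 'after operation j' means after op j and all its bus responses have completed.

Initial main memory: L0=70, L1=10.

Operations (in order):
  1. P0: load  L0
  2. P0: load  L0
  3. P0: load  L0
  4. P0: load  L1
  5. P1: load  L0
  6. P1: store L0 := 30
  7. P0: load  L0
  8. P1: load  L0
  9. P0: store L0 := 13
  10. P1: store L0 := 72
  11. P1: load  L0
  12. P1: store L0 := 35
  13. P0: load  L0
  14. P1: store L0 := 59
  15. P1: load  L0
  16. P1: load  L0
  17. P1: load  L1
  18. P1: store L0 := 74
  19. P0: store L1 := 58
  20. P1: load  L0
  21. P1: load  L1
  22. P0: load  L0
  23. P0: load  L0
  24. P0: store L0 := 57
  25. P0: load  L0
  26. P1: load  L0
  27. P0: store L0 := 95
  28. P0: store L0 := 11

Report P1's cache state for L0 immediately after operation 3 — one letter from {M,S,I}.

state = I

  op1 P0: load  L0 → S/I on L0; bus BusRd; mem=70
  op2 P0: load  L0 → S/I on L0; bus (none); mem=70
  op3 P0: load  L0 → S/I on L0; bus (none); mem=70
  op4 P0: load  L1 → S/I on L1; bus BusRd; mem=10
  op5 P1: load  L0 → S/S on L0; bus BusRd; mem=70
  op6 P1: store L0 := 30 → I/M on L0; bus BusRdX; mem=70
  op7 P0: load  L0 → S/S on L0; bus BusRd Flush; mem=30
  op8 P1: load  L0 → S/S on L0; bus (none); mem=30
  op9 P0: store L0 := 13 → M/I on L0; bus BusRdX; mem=30
  op10 P1: store L0 := 72 → I/M on L0; bus BusRdX Flush; mem=13
  op11 P1: load  L0 → I/M on L0; bus (none); mem=13
  op12 P1: store L0 := 35 → I/M on L0; bus (none); mem=13
  op13 P0: load  L0 → S/S on L0; bus BusRd Flush; mem=35
  op14 P1: store L0 := 59 → I/M on L0; bus BusRdX; mem=35
  op15 P1: load  L0 → I/M on L0; bus (none); mem=35
  op16 P1: load  L0 → I/M on L0; bus (none); mem=35
  op17 P1: load  L1 → S/S on L1; bus BusRd; mem=10
  op18 P1: store L0 := 74 → I/M on L0; bus (none); mem=35
  op19 P0: store L1 := 58 → M/I on L1; bus BusRdX; mem=10
  op20 P1: load  L0 → I/M on L0; bus (none); mem=35
  op21 P1: load  L1 → S/S on L1; bus BusRd Flush; mem=58
  op22 P0: load  L0 → S/S on L0; bus BusRd Flush; mem=74
  op23 P0: load  L0 → S/S on L0; bus (none); mem=74
  op24 P0: store L0 := 57 → M/I on L0; bus BusRdX; mem=74
  op25 P0: load  L0 → M/I on L0; bus (none); mem=74
  op26 P1: load  L0 → S/S on L0; bus BusRd Flush; mem=57
  op27 P0: store L0 := 95 → M/I on L0; bus BusRdX; mem=57
  op28 P0: store L0 := 11 → M/I on L0; bus (none); mem=57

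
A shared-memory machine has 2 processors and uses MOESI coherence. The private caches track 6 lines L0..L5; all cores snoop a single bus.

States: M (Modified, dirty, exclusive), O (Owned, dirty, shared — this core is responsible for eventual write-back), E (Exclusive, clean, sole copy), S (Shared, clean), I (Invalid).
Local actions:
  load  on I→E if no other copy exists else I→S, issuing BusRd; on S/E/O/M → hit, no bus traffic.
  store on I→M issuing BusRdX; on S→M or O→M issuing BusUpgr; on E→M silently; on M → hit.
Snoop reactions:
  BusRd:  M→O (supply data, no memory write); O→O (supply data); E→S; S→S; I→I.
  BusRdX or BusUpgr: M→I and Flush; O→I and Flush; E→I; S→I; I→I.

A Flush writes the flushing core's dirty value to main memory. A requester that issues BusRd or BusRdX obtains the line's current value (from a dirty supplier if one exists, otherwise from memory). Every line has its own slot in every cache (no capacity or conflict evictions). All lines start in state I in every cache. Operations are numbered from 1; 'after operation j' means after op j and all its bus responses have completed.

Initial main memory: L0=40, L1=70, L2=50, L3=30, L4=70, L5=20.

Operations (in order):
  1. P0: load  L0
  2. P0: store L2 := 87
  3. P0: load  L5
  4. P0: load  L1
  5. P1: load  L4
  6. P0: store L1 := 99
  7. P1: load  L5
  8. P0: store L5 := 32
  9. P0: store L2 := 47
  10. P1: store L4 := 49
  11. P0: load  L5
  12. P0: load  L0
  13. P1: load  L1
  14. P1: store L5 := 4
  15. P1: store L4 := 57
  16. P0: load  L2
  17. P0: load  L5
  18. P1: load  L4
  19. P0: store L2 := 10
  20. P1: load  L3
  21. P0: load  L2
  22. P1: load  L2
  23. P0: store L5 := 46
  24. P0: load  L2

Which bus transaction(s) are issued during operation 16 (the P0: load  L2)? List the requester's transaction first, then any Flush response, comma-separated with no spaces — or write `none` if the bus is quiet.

bus = none

[1] P0: load  L0 | P0:E(40), P1:I | bus: BusRd
[2] P0: store L2 := 87 | P0:M(87), P1:I | bus: BusRdX
[3] P0: load  L5 | P0:E(20), P1:I | bus: BusRd
[4] P0: load  L1 | P0:E(70), P1:I | bus: BusRd
[5] P1: load  L4 | P0:I, P1:E(70) | bus: BusRd
[6] P0: store L1 := 99 | P0:M(99), P1:I | bus: none
[7] P1: load  L5 | P0:S(20), P1:S(20) | bus: BusRd
[8] P0: store L5 := 32 | P0:M(32), P1:I | bus: BusUpgr
[9] P0: store L2 := 47 | P0:M(47), P1:I | bus: none
[10] P1: store L4 := 49 | P0:I, P1:M(49) | bus: none
[11] P0: load  L5 | P0:M(32), P1:I | bus: none
[12] P0: load  L0 | P0:E(40), P1:I | bus: none
[13] P1: load  L1 | P0:O(99), P1:S(99) | bus: BusRd
[14] P1: store L5 := 4 | P0:I, P1:M(4) | bus: BusRdX,Flush
[15] P1: store L4 := 57 | P0:I, P1:M(57) | bus: none
[16] P0: load  L2 | P0:M(47), P1:I | bus: none
[17] P0: load  L5 | P0:S(4), P1:O(4) | bus: BusRd
[18] P1: load  L4 | P0:I, P1:M(57) | bus: none
[19] P0: store L2 := 10 | P0:M(10), P1:I | bus: none
[20] P1: load  L3 | P0:I, P1:E(30) | bus: BusRd
[21] P0: load  L2 | P0:M(10), P1:I | bus: none
[22] P1: load  L2 | P0:O(10), P1:S(10) | bus: BusRd
[23] P0: store L5 := 46 | P0:M(46), P1:I | bus: BusUpgr,Flush
[24] P0: load  L2 | P0:O(10), P1:S(10) | bus: none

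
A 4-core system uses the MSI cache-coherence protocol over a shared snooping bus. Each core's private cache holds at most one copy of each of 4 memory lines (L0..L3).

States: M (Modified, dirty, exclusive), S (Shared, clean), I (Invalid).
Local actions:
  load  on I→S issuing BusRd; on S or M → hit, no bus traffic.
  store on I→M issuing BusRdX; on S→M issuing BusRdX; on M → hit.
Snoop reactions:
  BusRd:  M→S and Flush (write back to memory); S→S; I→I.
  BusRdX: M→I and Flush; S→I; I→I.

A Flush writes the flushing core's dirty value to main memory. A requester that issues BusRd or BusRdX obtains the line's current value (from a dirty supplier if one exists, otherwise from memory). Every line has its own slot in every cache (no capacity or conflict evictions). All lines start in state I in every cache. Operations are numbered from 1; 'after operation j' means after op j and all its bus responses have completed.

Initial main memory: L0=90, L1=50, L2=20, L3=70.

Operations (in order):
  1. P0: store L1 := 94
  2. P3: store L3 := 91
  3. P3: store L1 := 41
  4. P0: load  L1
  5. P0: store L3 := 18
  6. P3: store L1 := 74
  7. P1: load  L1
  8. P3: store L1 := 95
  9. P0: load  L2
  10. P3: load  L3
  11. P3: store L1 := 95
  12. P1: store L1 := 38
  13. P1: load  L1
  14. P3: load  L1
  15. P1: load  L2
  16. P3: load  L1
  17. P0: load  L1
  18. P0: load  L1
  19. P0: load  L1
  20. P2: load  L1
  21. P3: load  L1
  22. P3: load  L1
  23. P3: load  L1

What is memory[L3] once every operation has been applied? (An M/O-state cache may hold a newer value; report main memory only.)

1. P0: store L1 := 94  bus=[BusRdX]  L1: P0=M P1=I P2=I P3=I  mem[L1]=50
2. P3: store L3 := 91  bus=[BusRdX]  L3: P0=I P1=I P2=I P3=M  mem[L3]=70
3. P3: store L1 := 41  bus=[BusRdX,Flush]  L1: P0=I P1=I P2=I P3=M  mem[L1]=94
4. P0: load  L1  bus=[BusRd,Flush]  L1: P0=S P1=I P2=I P3=S  mem[L1]=41
5. P0: store L3 := 18  bus=[BusRdX,Flush]  L3: P0=M P1=I P2=I P3=I  mem[L3]=91
6. P3: store L1 := 74  bus=[BusRdX]  L1: P0=I P1=I P2=I P3=M  mem[L1]=41
7. P1: load  L1  bus=[BusRd,Flush]  L1: P0=I P1=S P2=I P3=S  mem[L1]=74
8. P3: store L1 := 95  bus=[BusRdX]  L1: P0=I P1=I P2=I P3=M  mem[L1]=74
9. P0: load  L2  bus=[BusRd]  L2: P0=S P1=I P2=I P3=I  mem[L2]=20
10. P3: load  L3  bus=[BusRd,Flush]  L3: P0=S P1=I P2=I P3=S  mem[L3]=18
11. P3: store L1 := 95  bus=[-]  L1: P0=I P1=I P2=I P3=M  mem[L1]=74
12. P1: store L1 := 38  bus=[BusRdX,Flush]  L1: P0=I P1=M P2=I P3=I  mem[L1]=95
13. P1: load  L1  bus=[-]  L1: P0=I P1=M P2=I P3=I  mem[L1]=95
14. P3: load  L1  bus=[BusRd,Flush]  L1: P0=I P1=S P2=I P3=S  mem[L1]=38
15. P1: load  L2  bus=[BusRd]  L2: P0=S P1=S P2=I P3=I  mem[L2]=20
16. P3: load  L1  bus=[-]  L1: P0=I P1=S P2=I P3=S  mem[L1]=38
17. P0: load  L1  bus=[BusRd]  L1: P0=S P1=S P2=I P3=S  mem[L1]=38
18. P0: load  L1  bus=[-]  L1: P0=S P1=S P2=I P3=S  mem[L1]=38
19. P0: load  L1  bus=[-]  L1: P0=S P1=S P2=I P3=S  mem[L1]=38
20. P2: load  L1  bus=[BusRd]  L1: P0=S P1=S P2=S P3=S  mem[L1]=38
21. P3: load  L1  bus=[-]  L1: P0=S P1=S P2=S P3=S  mem[L1]=38
22. P3: load  L1  bus=[-]  L1: P0=S P1=S P2=S P3=S  mem[L1]=38
23. P3: load  L1  bus=[-]  L1: P0=S P1=S P2=S P3=S  mem[L1]=38

memory[L3] = 18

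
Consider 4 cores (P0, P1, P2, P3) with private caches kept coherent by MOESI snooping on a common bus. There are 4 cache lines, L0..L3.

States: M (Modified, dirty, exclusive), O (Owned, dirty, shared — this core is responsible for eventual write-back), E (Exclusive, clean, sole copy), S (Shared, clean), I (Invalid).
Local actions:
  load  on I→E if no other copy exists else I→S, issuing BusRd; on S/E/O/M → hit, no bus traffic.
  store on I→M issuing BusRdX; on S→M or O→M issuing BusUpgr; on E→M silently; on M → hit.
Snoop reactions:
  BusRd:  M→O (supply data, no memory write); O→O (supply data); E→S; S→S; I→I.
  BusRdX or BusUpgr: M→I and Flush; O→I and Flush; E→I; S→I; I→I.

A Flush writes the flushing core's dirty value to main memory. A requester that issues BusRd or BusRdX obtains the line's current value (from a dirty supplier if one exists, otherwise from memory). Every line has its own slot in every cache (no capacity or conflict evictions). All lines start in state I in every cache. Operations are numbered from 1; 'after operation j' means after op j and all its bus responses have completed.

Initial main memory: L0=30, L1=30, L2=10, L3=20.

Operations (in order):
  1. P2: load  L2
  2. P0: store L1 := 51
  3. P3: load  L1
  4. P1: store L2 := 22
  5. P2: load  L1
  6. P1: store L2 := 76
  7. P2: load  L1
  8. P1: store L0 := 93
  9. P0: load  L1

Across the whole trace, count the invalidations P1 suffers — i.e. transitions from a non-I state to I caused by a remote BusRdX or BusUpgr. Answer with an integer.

step 1: P2: load  L2  ⟶  IIEI  (L2)  txn=BusRd  M[L2]=10
step 2: P0: store L1 := 51  ⟶  MIII  (L1)  txn=BusRdX  M[L1]=30
step 3: P3: load  L1  ⟶  OIIS  (L1)  txn=BusRd  M[L1]=30
step 4: P1: store L2 := 22  ⟶  IMII  (L2)  txn=BusRdX  M[L2]=10
step 5: P2: load  L1  ⟶  OISS  (L1)  txn=BusRd  M[L1]=30
step 6: P1: store L2 := 76  ⟶  IMII  (L2)  txn=∅  M[L2]=10
step 7: P2: load  L1  ⟶  OISS  (L1)  txn=∅  M[L1]=30
step 8: P1: store L0 := 93  ⟶  IMII  (L0)  txn=BusRdX  M[L0]=30
step 9: P0: load  L1  ⟶  OISS  (L1)  txn=∅  M[L1]=30

invalidations = 0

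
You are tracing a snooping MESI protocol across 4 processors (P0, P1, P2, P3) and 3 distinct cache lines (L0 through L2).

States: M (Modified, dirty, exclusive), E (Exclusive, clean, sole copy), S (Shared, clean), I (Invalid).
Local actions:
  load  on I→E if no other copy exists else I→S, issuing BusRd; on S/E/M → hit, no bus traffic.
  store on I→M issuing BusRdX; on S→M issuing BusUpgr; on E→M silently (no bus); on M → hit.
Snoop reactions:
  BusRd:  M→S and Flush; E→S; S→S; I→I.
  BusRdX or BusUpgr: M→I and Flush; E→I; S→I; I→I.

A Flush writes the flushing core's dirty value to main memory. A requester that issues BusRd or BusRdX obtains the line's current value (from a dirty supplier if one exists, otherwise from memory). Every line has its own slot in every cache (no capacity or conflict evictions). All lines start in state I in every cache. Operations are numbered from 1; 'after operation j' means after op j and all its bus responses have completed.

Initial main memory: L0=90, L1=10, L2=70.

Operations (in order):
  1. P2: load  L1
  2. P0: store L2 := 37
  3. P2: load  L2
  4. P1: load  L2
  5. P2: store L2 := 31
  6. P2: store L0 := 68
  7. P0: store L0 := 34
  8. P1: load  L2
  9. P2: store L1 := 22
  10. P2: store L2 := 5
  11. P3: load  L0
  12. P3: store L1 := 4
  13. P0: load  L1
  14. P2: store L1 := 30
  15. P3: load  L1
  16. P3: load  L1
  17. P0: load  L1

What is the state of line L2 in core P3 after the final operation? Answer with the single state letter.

state = I

step 1: P2: load  L1  ⟶  IIEI  (L1)  txn=BusRd  M[L1]=10
step 2: P0: store L2 := 37  ⟶  MIII  (L2)  txn=BusRdX  M[L2]=70
step 3: P2: load  L2  ⟶  SISI  (L2)  txn=BusRd+Flush  M[L2]=37
step 4: P1: load  L2  ⟶  SSSI  (L2)  txn=BusRd  M[L2]=37
step 5: P2: store L2 := 31  ⟶  IIMI  (L2)  txn=BusUpgr  M[L2]=37
step 6: P2: store L0 := 68  ⟶  IIMI  (L0)  txn=BusRdX  M[L0]=90
step 7: P0: store L0 := 34  ⟶  MIII  (L0)  txn=BusRdX+Flush  M[L0]=68
step 8: P1: load  L2  ⟶  ISSI  (L2)  txn=BusRd+Flush  M[L2]=31
step 9: P2: store L1 := 22  ⟶  IIMI  (L1)  txn=∅  M[L1]=10
step 10: P2: store L2 := 5  ⟶  IIMI  (L2)  txn=BusUpgr  M[L2]=31
step 11: P3: load  L0  ⟶  SIIS  (L0)  txn=BusRd+Flush  M[L0]=34
step 12: P3: store L1 := 4  ⟶  IIIM  (L1)  txn=BusRdX+Flush  M[L1]=22
step 13: P0: load  L1  ⟶  SIIS  (L1)  txn=BusRd+Flush  M[L1]=4
step 14: P2: store L1 := 30  ⟶  IIMI  (L1)  txn=BusRdX  M[L1]=4
step 15: P3: load  L1  ⟶  IISS  (L1)  txn=BusRd+Flush  M[L1]=30
step 16: P3: load  L1  ⟶  IISS  (L1)  txn=∅  M[L1]=30
step 17: P0: load  L1  ⟶  SISS  (L1)  txn=BusRd  M[L1]=30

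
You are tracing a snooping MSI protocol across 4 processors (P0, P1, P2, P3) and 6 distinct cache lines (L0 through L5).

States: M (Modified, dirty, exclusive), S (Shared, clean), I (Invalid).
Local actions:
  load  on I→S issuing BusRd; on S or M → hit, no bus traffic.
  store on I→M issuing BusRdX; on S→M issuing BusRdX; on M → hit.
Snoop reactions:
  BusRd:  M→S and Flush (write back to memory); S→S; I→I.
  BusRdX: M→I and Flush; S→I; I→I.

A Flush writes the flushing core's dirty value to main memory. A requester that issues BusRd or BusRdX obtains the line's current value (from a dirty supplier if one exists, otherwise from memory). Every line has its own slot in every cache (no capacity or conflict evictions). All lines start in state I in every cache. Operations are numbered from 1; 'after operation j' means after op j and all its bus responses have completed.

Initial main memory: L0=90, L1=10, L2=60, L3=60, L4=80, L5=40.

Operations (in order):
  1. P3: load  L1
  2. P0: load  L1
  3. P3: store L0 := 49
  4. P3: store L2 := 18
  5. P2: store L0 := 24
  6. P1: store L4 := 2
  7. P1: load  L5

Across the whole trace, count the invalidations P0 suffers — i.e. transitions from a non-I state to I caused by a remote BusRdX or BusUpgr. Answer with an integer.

step 1: P3: load  L1  ⟶  IIIS  (L1)  txn=BusRd  M[L1]=10
step 2: P0: load  L1  ⟶  SIIS  (L1)  txn=BusRd  M[L1]=10
step 3: P3: store L0 := 49  ⟶  IIIM  (L0)  txn=BusRdX  M[L0]=90
step 4: P3: store L2 := 18  ⟶  IIIM  (L2)  txn=BusRdX  M[L2]=60
step 5: P2: store L0 := 24  ⟶  IIMI  (L0)  txn=BusRdX+Flush  M[L0]=49
step 6: P1: store L4 := 2  ⟶  IMII  (L4)  txn=BusRdX  M[L4]=80
step 7: P1: load  L5  ⟶  ISII  (L5)  txn=BusRd  M[L5]=40

invalidations = 0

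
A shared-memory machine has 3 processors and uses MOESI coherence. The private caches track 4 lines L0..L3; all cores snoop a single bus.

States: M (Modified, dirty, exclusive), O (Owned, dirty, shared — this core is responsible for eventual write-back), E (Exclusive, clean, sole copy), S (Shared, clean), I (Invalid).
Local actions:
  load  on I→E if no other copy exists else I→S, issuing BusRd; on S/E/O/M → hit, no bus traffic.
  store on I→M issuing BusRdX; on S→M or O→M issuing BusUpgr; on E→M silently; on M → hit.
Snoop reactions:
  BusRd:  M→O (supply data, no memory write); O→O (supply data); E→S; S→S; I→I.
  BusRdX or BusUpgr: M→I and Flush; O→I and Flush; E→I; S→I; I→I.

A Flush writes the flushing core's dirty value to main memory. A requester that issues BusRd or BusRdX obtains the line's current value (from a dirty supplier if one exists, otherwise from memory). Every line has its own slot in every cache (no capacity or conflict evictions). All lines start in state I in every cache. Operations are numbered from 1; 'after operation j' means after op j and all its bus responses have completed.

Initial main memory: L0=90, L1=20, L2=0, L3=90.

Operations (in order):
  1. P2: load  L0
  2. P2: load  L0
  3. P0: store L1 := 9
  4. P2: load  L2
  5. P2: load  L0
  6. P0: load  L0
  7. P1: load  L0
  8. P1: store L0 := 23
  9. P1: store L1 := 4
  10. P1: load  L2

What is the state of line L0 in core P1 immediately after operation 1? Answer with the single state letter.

state = I

  op1 P2: load  L0 → I/I/E on L0; bus BusRd; mem=90
  op2 P2: load  L0 → I/I/E on L0; bus (none); mem=90
  op3 P0: store L1 := 9 → M/I/I on L1; bus BusRdX; mem=20
  op4 P2: load  L2 → I/I/E on L2; bus BusRd; mem=0
  op5 P2: load  L0 → I/I/E on L0; bus (none); mem=90
  op6 P0: load  L0 → S/I/S on L0; bus BusRd; mem=90
  op7 P1: load  L0 → S/S/S on L0; bus BusRd; mem=90
  op8 P1: store L0 := 23 → I/M/I on L0; bus BusUpgr; mem=90
  op9 P1: store L1 := 4 → I/M/I on L1; bus BusRdX Flush; mem=9
  op10 P1: load  L2 → I/S/S on L2; bus BusRd; mem=0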